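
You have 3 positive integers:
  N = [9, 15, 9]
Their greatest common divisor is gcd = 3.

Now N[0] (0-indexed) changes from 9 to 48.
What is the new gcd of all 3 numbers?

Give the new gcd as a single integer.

Answer: 3

Derivation:
Numbers: [9, 15, 9], gcd = 3
Change: index 0, 9 -> 48
gcd of the OTHER numbers (without index 0): gcd([15, 9]) = 3
New gcd = gcd(g_others, new_val) = gcd(3, 48) = 3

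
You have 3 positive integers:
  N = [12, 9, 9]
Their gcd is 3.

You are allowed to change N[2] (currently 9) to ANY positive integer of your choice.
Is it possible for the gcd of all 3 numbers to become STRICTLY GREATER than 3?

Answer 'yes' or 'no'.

Answer: no

Derivation:
Current gcd = 3
gcd of all OTHER numbers (without N[2]=9): gcd([12, 9]) = 3
The new gcd after any change is gcd(3, new_value).
This can be at most 3.
Since 3 = old gcd 3, the gcd can only stay the same or decrease.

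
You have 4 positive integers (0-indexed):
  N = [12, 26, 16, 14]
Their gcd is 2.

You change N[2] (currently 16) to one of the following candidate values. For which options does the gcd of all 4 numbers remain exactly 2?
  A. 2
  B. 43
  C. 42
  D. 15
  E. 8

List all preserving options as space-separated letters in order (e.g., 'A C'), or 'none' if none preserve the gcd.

Old gcd = 2; gcd of others (without N[2]) = 2
New gcd for candidate v: gcd(2, v). Preserves old gcd iff gcd(2, v) = 2.
  Option A: v=2, gcd(2,2)=2 -> preserves
  Option B: v=43, gcd(2,43)=1 -> changes
  Option C: v=42, gcd(2,42)=2 -> preserves
  Option D: v=15, gcd(2,15)=1 -> changes
  Option E: v=8, gcd(2,8)=2 -> preserves

Answer: A C E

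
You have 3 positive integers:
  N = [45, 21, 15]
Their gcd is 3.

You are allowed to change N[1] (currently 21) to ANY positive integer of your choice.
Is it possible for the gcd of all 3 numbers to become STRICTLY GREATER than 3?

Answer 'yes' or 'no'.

Answer: yes

Derivation:
Current gcd = 3
gcd of all OTHER numbers (without N[1]=21): gcd([45, 15]) = 15
The new gcd after any change is gcd(15, new_value).
This can be at most 15.
Since 15 > old gcd 3, the gcd CAN increase (e.g., set N[1] = 15).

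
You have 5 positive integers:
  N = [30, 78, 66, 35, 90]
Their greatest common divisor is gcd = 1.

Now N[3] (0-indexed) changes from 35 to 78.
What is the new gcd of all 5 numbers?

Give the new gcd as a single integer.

Answer: 6

Derivation:
Numbers: [30, 78, 66, 35, 90], gcd = 1
Change: index 3, 35 -> 78
gcd of the OTHER numbers (without index 3): gcd([30, 78, 66, 90]) = 6
New gcd = gcd(g_others, new_val) = gcd(6, 78) = 6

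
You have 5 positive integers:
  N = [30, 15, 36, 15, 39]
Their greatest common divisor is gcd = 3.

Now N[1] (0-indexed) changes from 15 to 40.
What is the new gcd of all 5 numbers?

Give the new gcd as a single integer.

Numbers: [30, 15, 36, 15, 39], gcd = 3
Change: index 1, 15 -> 40
gcd of the OTHER numbers (without index 1): gcd([30, 36, 15, 39]) = 3
New gcd = gcd(g_others, new_val) = gcd(3, 40) = 1

Answer: 1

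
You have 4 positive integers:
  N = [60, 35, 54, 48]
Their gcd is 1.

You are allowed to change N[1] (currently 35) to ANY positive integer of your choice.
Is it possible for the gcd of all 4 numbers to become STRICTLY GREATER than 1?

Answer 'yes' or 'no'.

Current gcd = 1
gcd of all OTHER numbers (without N[1]=35): gcd([60, 54, 48]) = 6
The new gcd after any change is gcd(6, new_value).
This can be at most 6.
Since 6 > old gcd 1, the gcd CAN increase (e.g., set N[1] = 6).

Answer: yes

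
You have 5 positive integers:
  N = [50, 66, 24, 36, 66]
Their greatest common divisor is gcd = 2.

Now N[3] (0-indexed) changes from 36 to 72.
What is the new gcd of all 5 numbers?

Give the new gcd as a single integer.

Answer: 2

Derivation:
Numbers: [50, 66, 24, 36, 66], gcd = 2
Change: index 3, 36 -> 72
gcd of the OTHER numbers (without index 3): gcd([50, 66, 24, 66]) = 2
New gcd = gcd(g_others, new_val) = gcd(2, 72) = 2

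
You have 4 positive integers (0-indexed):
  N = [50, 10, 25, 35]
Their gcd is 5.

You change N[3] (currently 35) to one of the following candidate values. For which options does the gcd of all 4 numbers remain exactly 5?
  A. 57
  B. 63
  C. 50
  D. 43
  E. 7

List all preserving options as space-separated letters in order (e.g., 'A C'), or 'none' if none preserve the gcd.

Old gcd = 5; gcd of others (without N[3]) = 5
New gcd for candidate v: gcd(5, v). Preserves old gcd iff gcd(5, v) = 5.
  Option A: v=57, gcd(5,57)=1 -> changes
  Option B: v=63, gcd(5,63)=1 -> changes
  Option C: v=50, gcd(5,50)=5 -> preserves
  Option D: v=43, gcd(5,43)=1 -> changes
  Option E: v=7, gcd(5,7)=1 -> changes

Answer: C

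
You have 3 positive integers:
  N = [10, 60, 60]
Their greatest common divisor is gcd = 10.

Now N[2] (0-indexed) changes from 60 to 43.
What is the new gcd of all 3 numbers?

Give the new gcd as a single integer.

Answer: 1

Derivation:
Numbers: [10, 60, 60], gcd = 10
Change: index 2, 60 -> 43
gcd of the OTHER numbers (without index 2): gcd([10, 60]) = 10
New gcd = gcd(g_others, new_val) = gcd(10, 43) = 1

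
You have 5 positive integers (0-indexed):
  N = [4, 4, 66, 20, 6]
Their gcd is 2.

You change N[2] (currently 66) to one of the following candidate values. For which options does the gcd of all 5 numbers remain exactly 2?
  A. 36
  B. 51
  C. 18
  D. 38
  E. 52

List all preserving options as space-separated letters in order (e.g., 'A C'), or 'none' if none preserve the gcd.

Answer: A C D E

Derivation:
Old gcd = 2; gcd of others (without N[2]) = 2
New gcd for candidate v: gcd(2, v). Preserves old gcd iff gcd(2, v) = 2.
  Option A: v=36, gcd(2,36)=2 -> preserves
  Option B: v=51, gcd(2,51)=1 -> changes
  Option C: v=18, gcd(2,18)=2 -> preserves
  Option D: v=38, gcd(2,38)=2 -> preserves
  Option E: v=52, gcd(2,52)=2 -> preserves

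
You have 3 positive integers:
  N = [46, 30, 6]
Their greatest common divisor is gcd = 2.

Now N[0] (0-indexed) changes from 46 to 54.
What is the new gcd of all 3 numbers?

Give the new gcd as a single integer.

Answer: 6

Derivation:
Numbers: [46, 30, 6], gcd = 2
Change: index 0, 46 -> 54
gcd of the OTHER numbers (without index 0): gcd([30, 6]) = 6
New gcd = gcd(g_others, new_val) = gcd(6, 54) = 6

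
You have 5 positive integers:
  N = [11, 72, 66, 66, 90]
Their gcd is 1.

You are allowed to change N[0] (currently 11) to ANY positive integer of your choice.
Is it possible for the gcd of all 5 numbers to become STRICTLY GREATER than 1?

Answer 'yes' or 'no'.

Current gcd = 1
gcd of all OTHER numbers (without N[0]=11): gcd([72, 66, 66, 90]) = 6
The new gcd after any change is gcd(6, new_value).
This can be at most 6.
Since 6 > old gcd 1, the gcd CAN increase (e.g., set N[0] = 6).

Answer: yes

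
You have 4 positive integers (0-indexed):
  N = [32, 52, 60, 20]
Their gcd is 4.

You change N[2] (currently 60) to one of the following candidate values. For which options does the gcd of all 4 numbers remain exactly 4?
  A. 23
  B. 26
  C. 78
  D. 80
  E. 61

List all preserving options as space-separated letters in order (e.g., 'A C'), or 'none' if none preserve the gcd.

Old gcd = 4; gcd of others (without N[2]) = 4
New gcd for candidate v: gcd(4, v). Preserves old gcd iff gcd(4, v) = 4.
  Option A: v=23, gcd(4,23)=1 -> changes
  Option B: v=26, gcd(4,26)=2 -> changes
  Option C: v=78, gcd(4,78)=2 -> changes
  Option D: v=80, gcd(4,80)=4 -> preserves
  Option E: v=61, gcd(4,61)=1 -> changes

Answer: D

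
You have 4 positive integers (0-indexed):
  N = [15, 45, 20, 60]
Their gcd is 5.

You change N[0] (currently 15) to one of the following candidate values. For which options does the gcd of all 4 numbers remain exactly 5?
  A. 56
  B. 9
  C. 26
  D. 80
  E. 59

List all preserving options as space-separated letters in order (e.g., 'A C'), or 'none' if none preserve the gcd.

Answer: D

Derivation:
Old gcd = 5; gcd of others (without N[0]) = 5
New gcd for candidate v: gcd(5, v). Preserves old gcd iff gcd(5, v) = 5.
  Option A: v=56, gcd(5,56)=1 -> changes
  Option B: v=9, gcd(5,9)=1 -> changes
  Option C: v=26, gcd(5,26)=1 -> changes
  Option D: v=80, gcd(5,80)=5 -> preserves
  Option E: v=59, gcd(5,59)=1 -> changes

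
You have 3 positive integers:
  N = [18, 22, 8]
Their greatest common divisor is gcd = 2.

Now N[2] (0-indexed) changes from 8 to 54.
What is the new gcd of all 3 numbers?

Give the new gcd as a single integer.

Answer: 2

Derivation:
Numbers: [18, 22, 8], gcd = 2
Change: index 2, 8 -> 54
gcd of the OTHER numbers (without index 2): gcd([18, 22]) = 2
New gcd = gcd(g_others, new_val) = gcd(2, 54) = 2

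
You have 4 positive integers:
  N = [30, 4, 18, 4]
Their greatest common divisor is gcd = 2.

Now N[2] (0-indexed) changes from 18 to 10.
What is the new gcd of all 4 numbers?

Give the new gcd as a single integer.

Answer: 2

Derivation:
Numbers: [30, 4, 18, 4], gcd = 2
Change: index 2, 18 -> 10
gcd of the OTHER numbers (without index 2): gcd([30, 4, 4]) = 2
New gcd = gcd(g_others, new_val) = gcd(2, 10) = 2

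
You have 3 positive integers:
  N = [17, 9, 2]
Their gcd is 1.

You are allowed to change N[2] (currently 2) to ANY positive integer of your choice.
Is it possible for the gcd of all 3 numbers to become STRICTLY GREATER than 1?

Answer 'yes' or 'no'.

Current gcd = 1
gcd of all OTHER numbers (without N[2]=2): gcd([17, 9]) = 1
The new gcd after any change is gcd(1, new_value).
This can be at most 1.
Since 1 = old gcd 1, the gcd can only stay the same or decrease.

Answer: no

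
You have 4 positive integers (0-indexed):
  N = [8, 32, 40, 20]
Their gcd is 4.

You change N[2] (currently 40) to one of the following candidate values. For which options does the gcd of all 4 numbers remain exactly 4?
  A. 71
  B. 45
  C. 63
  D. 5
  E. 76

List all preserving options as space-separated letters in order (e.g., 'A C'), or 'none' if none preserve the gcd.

Answer: E

Derivation:
Old gcd = 4; gcd of others (without N[2]) = 4
New gcd for candidate v: gcd(4, v). Preserves old gcd iff gcd(4, v) = 4.
  Option A: v=71, gcd(4,71)=1 -> changes
  Option B: v=45, gcd(4,45)=1 -> changes
  Option C: v=63, gcd(4,63)=1 -> changes
  Option D: v=5, gcd(4,5)=1 -> changes
  Option E: v=76, gcd(4,76)=4 -> preserves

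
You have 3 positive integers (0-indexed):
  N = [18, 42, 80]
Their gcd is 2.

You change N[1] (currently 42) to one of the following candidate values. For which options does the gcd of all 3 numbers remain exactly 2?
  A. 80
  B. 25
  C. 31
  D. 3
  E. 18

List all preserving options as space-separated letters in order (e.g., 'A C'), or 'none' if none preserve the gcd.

Answer: A E

Derivation:
Old gcd = 2; gcd of others (without N[1]) = 2
New gcd for candidate v: gcd(2, v). Preserves old gcd iff gcd(2, v) = 2.
  Option A: v=80, gcd(2,80)=2 -> preserves
  Option B: v=25, gcd(2,25)=1 -> changes
  Option C: v=31, gcd(2,31)=1 -> changes
  Option D: v=3, gcd(2,3)=1 -> changes
  Option E: v=18, gcd(2,18)=2 -> preserves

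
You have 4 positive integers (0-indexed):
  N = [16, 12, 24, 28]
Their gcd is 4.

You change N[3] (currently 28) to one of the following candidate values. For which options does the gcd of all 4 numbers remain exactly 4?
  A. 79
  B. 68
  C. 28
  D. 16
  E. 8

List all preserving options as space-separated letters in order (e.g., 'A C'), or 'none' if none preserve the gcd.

Old gcd = 4; gcd of others (without N[3]) = 4
New gcd for candidate v: gcd(4, v). Preserves old gcd iff gcd(4, v) = 4.
  Option A: v=79, gcd(4,79)=1 -> changes
  Option B: v=68, gcd(4,68)=4 -> preserves
  Option C: v=28, gcd(4,28)=4 -> preserves
  Option D: v=16, gcd(4,16)=4 -> preserves
  Option E: v=8, gcd(4,8)=4 -> preserves

Answer: B C D E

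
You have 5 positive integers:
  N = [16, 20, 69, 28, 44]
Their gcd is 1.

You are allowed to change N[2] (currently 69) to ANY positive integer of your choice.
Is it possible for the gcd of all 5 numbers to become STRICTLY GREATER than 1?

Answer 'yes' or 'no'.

Current gcd = 1
gcd of all OTHER numbers (without N[2]=69): gcd([16, 20, 28, 44]) = 4
The new gcd after any change is gcd(4, new_value).
This can be at most 4.
Since 4 > old gcd 1, the gcd CAN increase (e.g., set N[2] = 4).

Answer: yes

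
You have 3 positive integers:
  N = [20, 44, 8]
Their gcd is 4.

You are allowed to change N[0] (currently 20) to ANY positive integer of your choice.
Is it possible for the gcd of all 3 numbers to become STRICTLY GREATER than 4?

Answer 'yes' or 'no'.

Current gcd = 4
gcd of all OTHER numbers (without N[0]=20): gcd([44, 8]) = 4
The new gcd after any change is gcd(4, new_value).
This can be at most 4.
Since 4 = old gcd 4, the gcd can only stay the same or decrease.

Answer: no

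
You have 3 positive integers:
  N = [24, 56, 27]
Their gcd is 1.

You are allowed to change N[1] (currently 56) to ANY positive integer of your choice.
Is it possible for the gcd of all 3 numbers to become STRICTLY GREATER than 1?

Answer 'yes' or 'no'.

Answer: yes

Derivation:
Current gcd = 1
gcd of all OTHER numbers (without N[1]=56): gcd([24, 27]) = 3
The new gcd after any change is gcd(3, new_value).
This can be at most 3.
Since 3 > old gcd 1, the gcd CAN increase (e.g., set N[1] = 3).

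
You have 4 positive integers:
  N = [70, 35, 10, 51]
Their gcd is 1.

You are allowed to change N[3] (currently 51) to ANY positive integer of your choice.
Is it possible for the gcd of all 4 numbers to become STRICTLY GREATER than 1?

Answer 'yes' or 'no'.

Current gcd = 1
gcd of all OTHER numbers (without N[3]=51): gcd([70, 35, 10]) = 5
The new gcd after any change is gcd(5, new_value).
This can be at most 5.
Since 5 > old gcd 1, the gcd CAN increase (e.g., set N[3] = 5).

Answer: yes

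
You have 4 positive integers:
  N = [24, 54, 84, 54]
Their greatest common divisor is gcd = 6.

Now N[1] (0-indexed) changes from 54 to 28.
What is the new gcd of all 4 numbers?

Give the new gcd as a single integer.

Answer: 2

Derivation:
Numbers: [24, 54, 84, 54], gcd = 6
Change: index 1, 54 -> 28
gcd of the OTHER numbers (without index 1): gcd([24, 84, 54]) = 6
New gcd = gcd(g_others, new_val) = gcd(6, 28) = 2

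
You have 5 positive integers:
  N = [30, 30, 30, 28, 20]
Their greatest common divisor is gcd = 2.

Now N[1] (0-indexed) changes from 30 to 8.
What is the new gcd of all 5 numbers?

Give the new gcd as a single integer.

Answer: 2

Derivation:
Numbers: [30, 30, 30, 28, 20], gcd = 2
Change: index 1, 30 -> 8
gcd of the OTHER numbers (without index 1): gcd([30, 30, 28, 20]) = 2
New gcd = gcd(g_others, new_val) = gcd(2, 8) = 2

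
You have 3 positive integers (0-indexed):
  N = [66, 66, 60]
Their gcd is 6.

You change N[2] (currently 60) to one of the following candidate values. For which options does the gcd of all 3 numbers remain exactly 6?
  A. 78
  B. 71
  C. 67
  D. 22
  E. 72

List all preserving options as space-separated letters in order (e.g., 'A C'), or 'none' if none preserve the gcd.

Old gcd = 6; gcd of others (without N[2]) = 66
New gcd for candidate v: gcd(66, v). Preserves old gcd iff gcd(66, v) = 6.
  Option A: v=78, gcd(66,78)=6 -> preserves
  Option B: v=71, gcd(66,71)=1 -> changes
  Option C: v=67, gcd(66,67)=1 -> changes
  Option D: v=22, gcd(66,22)=22 -> changes
  Option E: v=72, gcd(66,72)=6 -> preserves

Answer: A E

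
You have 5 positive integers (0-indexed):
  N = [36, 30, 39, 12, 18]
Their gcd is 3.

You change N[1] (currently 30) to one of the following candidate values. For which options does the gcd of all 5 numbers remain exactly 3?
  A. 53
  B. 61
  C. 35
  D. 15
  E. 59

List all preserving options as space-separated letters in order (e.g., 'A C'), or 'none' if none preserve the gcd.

Answer: D

Derivation:
Old gcd = 3; gcd of others (without N[1]) = 3
New gcd for candidate v: gcd(3, v). Preserves old gcd iff gcd(3, v) = 3.
  Option A: v=53, gcd(3,53)=1 -> changes
  Option B: v=61, gcd(3,61)=1 -> changes
  Option C: v=35, gcd(3,35)=1 -> changes
  Option D: v=15, gcd(3,15)=3 -> preserves
  Option E: v=59, gcd(3,59)=1 -> changes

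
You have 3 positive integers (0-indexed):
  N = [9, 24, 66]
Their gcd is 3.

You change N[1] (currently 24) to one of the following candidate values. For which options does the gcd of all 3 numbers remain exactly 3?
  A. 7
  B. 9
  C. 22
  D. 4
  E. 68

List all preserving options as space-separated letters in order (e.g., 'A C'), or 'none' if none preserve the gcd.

Old gcd = 3; gcd of others (without N[1]) = 3
New gcd for candidate v: gcd(3, v). Preserves old gcd iff gcd(3, v) = 3.
  Option A: v=7, gcd(3,7)=1 -> changes
  Option B: v=9, gcd(3,9)=3 -> preserves
  Option C: v=22, gcd(3,22)=1 -> changes
  Option D: v=4, gcd(3,4)=1 -> changes
  Option E: v=68, gcd(3,68)=1 -> changes

Answer: B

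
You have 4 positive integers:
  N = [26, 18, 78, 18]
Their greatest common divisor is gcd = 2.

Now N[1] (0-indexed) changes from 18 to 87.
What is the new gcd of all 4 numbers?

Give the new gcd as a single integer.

Answer: 1

Derivation:
Numbers: [26, 18, 78, 18], gcd = 2
Change: index 1, 18 -> 87
gcd of the OTHER numbers (without index 1): gcd([26, 78, 18]) = 2
New gcd = gcd(g_others, new_val) = gcd(2, 87) = 1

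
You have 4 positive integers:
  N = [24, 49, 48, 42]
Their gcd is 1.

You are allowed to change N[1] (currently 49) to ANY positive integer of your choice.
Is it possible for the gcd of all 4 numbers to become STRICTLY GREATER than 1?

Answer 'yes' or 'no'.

Answer: yes

Derivation:
Current gcd = 1
gcd of all OTHER numbers (without N[1]=49): gcd([24, 48, 42]) = 6
The new gcd after any change is gcd(6, new_value).
This can be at most 6.
Since 6 > old gcd 1, the gcd CAN increase (e.g., set N[1] = 6).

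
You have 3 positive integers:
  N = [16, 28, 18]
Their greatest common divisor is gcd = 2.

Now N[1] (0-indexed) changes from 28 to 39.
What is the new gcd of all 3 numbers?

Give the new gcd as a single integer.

Answer: 1

Derivation:
Numbers: [16, 28, 18], gcd = 2
Change: index 1, 28 -> 39
gcd of the OTHER numbers (without index 1): gcd([16, 18]) = 2
New gcd = gcd(g_others, new_val) = gcd(2, 39) = 1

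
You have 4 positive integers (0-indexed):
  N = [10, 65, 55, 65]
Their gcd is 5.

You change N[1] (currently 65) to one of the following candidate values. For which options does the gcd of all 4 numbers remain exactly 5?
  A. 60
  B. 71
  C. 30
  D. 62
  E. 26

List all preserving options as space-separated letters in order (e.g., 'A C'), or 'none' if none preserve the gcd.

Old gcd = 5; gcd of others (without N[1]) = 5
New gcd for candidate v: gcd(5, v). Preserves old gcd iff gcd(5, v) = 5.
  Option A: v=60, gcd(5,60)=5 -> preserves
  Option B: v=71, gcd(5,71)=1 -> changes
  Option C: v=30, gcd(5,30)=5 -> preserves
  Option D: v=62, gcd(5,62)=1 -> changes
  Option E: v=26, gcd(5,26)=1 -> changes

Answer: A C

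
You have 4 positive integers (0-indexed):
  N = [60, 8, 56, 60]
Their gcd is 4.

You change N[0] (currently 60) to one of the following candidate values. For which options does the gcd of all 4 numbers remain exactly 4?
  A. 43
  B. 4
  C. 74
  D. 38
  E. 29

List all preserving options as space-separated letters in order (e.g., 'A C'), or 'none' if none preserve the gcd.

Old gcd = 4; gcd of others (without N[0]) = 4
New gcd for candidate v: gcd(4, v). Preserves old gcd iff gcd(4, v) = 4.
  Option A: v=43, gcd(4,43)=1 -> changes
  Option B: v=4, gcd(4,4)=4 -> preserves
  Option C: v=74, gcd(4,74)=2 -> changes
  Option D: v=38, gcd(4,38)=2 -> changes
  Option E: v=29, gcd(4,29)=1 -> changes

Answer: B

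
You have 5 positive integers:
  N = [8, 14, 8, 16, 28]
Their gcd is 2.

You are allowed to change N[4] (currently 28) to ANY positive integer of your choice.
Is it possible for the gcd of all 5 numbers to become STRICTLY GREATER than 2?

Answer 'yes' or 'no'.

Answer: no

Derivation:
Current gcd = 2
gcd of all OTHER numbers (without N[4]=28): gcd([8, 14, 8, 16]) = 2
The new gcd after any change is gcd(2, new_value).
This can be at most 2.
Since 2 = old gcd 2, the gcd can only stay the same or decrease.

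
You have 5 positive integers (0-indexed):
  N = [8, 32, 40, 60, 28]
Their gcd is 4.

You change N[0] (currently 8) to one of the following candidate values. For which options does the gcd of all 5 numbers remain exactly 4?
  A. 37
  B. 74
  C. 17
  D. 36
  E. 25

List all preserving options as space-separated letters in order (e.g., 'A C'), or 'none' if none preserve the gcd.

Old gcd = 4; gcd of others (without N[0]) = 4
New gcd for candidate v: gcd(4, v). Preserves old gcd iff gcd(4, v) = 4.
  Option A: v=37, gcd(4,37)=1 -> changes
  Option B: v=74, gcd(4,74)=2 -> changes
  Option C: v=17, gcd(4,17)=1 -> changes
  Option D: v=36, gcd(4,36)=4 -> preserves
  Option E: v=25, gcd(4,25)=1 -> changes

Answer: D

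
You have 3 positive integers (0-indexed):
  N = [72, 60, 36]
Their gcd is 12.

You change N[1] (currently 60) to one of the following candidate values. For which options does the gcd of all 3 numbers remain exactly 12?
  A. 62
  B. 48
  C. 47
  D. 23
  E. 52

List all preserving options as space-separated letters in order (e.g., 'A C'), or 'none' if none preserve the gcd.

Answer: B

Derivation:
Old gcd = 12; gcd of others (without N[1]) = 36
New gcd for candidate v: gcd(36, v). Preserves old gcd iff gcd(36, v) = 12.
  Option A: v=62, gcd(36,62)=2 -> changes
  Option B: v=48, gcd(36,48)=12 -> preserves
  Option C: v=47, gcd(36,47)=1 -> changes
  Option D: v=23, gcd(36,23)=1 -> changes
  Option E: v=52, gcd(36,52)=4 -> changes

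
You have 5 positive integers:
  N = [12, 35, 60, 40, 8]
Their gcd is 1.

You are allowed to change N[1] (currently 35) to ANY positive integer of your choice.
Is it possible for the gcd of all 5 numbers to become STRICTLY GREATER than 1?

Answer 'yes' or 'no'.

Answer: yes

Derivation:
Current gcd = 1
gcd of all OTHER numbers (without N[1]=35): gcd([12, 60, 40, 8]) = 4
The new gcd after any change is gcd(4, new_value).
This can be at most 4.
Since 4 > old gcd 1, the gcd CAN increase (e.g., set N[1] = 4).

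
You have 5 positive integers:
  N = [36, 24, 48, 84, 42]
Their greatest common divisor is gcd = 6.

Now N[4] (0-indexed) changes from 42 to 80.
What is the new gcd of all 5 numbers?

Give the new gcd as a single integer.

Numbers: [36, 24, 48, 84, 42], gcd = 6
Change: index 4, 42 -> 80
gcd of the OTHER numbers (without index 4): gcd([36, 24, 48, 84]) = 12
New gcd = gcd(g_others, new_val) = gcd(12, 80) = 4

Answer: 4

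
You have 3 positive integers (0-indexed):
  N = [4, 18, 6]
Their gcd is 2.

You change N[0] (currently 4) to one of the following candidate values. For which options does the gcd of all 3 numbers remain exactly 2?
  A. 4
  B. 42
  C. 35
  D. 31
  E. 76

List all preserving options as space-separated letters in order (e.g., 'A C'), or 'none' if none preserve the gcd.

Answer: A E

Derivation:
Old gcd = 2; gcd of others (without N[0]) = 6
New gcd for candidate v: gcd(6, v). Preserves old gcd iff gcd(6, v) = 2.
  Option A: v=4, gcd(6,4)=2 -> preserves
  Option B: v=42, gcd(6,42)=6 -> changes
  Option C: v=35, gcd(6,35)=1 -> changes
  Option D: v=31, gcd(6,31)=1 -> changes
  Option E: v=76, gcd(6,76)=2 -> preserves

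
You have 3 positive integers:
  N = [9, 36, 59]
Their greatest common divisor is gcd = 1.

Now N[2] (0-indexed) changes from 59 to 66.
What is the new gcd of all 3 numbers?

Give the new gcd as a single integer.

Numbers: [9, 36, 59], gcd = 1
Change: index 2, 59 -> 66
gcd of the OTHER numbers (without index 2): gcd([9, 36]) = 9
New gcd = gcd(g_others, new_val) = gcd(9, 66) = 3

Answer: 3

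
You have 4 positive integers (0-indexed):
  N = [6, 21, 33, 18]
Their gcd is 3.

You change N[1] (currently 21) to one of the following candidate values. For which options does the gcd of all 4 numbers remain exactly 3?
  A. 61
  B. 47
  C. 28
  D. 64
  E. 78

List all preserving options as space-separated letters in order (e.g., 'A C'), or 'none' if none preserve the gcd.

Old gcd = 3; gcd of others (without N[1]) = 3
New gcd for candidate v: gcd(3, v). Preserves old gcd iff gcd(3, v) = 3.
  Option A: v=61, gcd(3,61)=1 -> changes
  Option B: v=47, gcd(3,47)=1 -> changes
  Option C: v=28, gcd(3,28)=1 -> changes
  Option D: v=64, gcd(3,64)=1 -> changes
  Option E: v=78, gcd(3,78)=3 -> preserves

Answer: E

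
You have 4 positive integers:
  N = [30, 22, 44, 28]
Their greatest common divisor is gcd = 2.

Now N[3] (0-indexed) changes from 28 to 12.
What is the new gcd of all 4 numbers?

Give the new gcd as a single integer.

Answer: 2

Derivation:
Numbers: [30, 22, 44, 28], gcd = 2
Change: index 3, 28 -> 12
gcd of the OTHER numbers (without index 3): gcd([30, 22, 44]) = 2
New gcd = gcd(g_others, new_val) = gcd(2, 12) = 2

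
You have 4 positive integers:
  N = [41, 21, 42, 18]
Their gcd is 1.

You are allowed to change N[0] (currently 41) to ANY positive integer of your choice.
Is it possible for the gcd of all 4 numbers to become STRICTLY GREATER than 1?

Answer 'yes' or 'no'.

Current gcd = 1
gcd of all OTHER numbers (without N[0]=41): gcd([21, 42, 18]) = 3
The new gcd after any change is gcd(3, new_value).
This can be at most 3.
Since 3 > old gcd 1, the gcd CAN increase (e.g., set N[0] = 3).

Answer: yes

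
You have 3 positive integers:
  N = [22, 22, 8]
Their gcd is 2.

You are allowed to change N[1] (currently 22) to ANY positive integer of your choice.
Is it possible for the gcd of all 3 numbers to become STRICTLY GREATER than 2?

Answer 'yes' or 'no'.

Answer: no

Derivation:
Current gcd = 2
gcd of all OTHER numbers (without N[1]=22): gcd([22, 8]) = 2
The new gcd after any change is gcd(2, new_value).
This can be at most 2.
Since 2 = old gcd 2, the gcd can only stay the same or decrease.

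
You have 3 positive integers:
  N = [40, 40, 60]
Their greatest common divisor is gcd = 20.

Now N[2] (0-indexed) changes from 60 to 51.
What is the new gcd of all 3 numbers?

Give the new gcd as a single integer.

Numbers: [40, 40, 60], gcd = 20
Change: index 2, 60 -> 51
gcd of the OTHER numbers (without index 2): gcd([40, 40]) = 40
New gcd = gcd(g_others, new_val) = gcd(40, 51) = 1

Answer: 1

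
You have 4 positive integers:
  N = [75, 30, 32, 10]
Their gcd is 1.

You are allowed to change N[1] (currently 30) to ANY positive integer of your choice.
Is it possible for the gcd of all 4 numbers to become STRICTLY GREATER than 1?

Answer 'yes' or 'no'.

Current gcd = 1
gcd of all OTHER numbers (without N[1]=30): gcd([75, 32, 10]) = 1
The new gcd after any change is gcd(1, new_value).
This can be at most 1.
Since 1 = old gcd 1, the gcd can only stay the same or decrease.

Answer: no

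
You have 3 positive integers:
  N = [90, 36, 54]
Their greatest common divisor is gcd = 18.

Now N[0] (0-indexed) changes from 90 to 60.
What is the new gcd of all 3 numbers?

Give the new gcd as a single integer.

Answer: 6

Derivation:
Numbers: [90, 36, 54], gcd = 18
Change: index 0, 90 -> 60
gcd of the OTHER numbers (without index 0): gcd([36, 54]) = 18
New gcd = gcd(g_others, new_val) = gcd(18, 60) = 6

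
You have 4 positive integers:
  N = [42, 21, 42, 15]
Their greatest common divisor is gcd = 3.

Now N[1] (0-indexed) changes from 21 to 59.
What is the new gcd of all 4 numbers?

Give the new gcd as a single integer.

Answer: 1

Derivation:
Numbers: [42, 21, 42, 15], gcd = 3
Change: index 1, 21 -> 59
gcd of the OTHER numbers (without index 1): gcd([42, 42, 15]) = 3
New gcd = gcd(g_others, new_val) = gcd(3, 59) = 1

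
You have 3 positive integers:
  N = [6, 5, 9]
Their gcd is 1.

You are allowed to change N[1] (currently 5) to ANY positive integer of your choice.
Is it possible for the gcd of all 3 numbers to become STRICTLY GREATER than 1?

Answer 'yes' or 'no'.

Answer: yes

Derivation:
Current gcd = 1
gcd of all OTHER numbers (without N[1]=5): gcd([6, 9]) = 3
The new gcd after any change is gcd(3, new_value).
This can be at most 3.
Since 3 > old gcd 1, the gcd CAN increase (e.g., set N[1] = 3).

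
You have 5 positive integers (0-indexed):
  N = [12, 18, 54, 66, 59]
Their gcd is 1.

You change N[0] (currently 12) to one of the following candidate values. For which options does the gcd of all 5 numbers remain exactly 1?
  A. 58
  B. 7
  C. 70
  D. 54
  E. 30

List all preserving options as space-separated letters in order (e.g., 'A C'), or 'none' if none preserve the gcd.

Old gcd = 1; gcd of others (without N[0]) = 1
New gcd for candidate v: gcd(1, v). Preserves old gcd iff gcd(1, v) = 1.
  Option A: v=58, gcd(1,58)=1 -> preserves
  Option B: v=7, gcd(1,7)=1 -> preserves
  Option C: v=70, gcd(1,70)=1 -> preserves
  Option D: v=54, gcd(1,54)=1 -> preserves
  Option E: v=30, gcd(1,30)=1 -> preserves

Answer: A B C D E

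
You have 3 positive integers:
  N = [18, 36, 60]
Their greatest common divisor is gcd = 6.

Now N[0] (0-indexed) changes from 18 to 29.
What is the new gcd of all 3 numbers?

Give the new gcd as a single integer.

Numbers: [18, 36, 60], gcd = 6
Change: index 0, 18 -> 29
gcd of the OTHER numbers (without index 0): gcd([36, 60]) = 12
New gcd = gcd(g_others, new_val) = gcd(12, 29) = 1

Answer: 1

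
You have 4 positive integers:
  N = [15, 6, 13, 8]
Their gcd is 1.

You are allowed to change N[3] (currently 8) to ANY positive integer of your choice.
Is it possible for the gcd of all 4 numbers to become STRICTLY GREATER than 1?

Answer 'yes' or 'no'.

Current gcd = 1
gcd of all OTHER numbers (without N[3]=8): gcd([15, 6, 13]) = 1
The new gcd after any change is gcd(1, new_value).
This can be at most 1.
Since 1 = old gcd 1, the gcd can only stay the same or decrease.

Answer: no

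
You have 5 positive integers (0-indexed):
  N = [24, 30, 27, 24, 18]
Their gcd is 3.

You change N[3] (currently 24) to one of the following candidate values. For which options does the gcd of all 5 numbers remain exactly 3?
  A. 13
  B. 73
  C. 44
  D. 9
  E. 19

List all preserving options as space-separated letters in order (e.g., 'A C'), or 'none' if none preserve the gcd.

Answer: D

Derivation:
Old gcd = 3; gcd of others (without N[3]) = 3
New gcd for candidate v: gcd(3, v). Preserves old gcd iff gcd(3, v) = 3.
  Option A: v=13, gcd(3,13)=1 -> changes
  Option B: v=73, gcd(3,73)=1 -> changes
  Option C: v=44, gcd(3,44)=1 -> changes
  Option D: v=9, gcd(3,9)=3 -> preserves
  Option E: v=19, gcd(3,19)=1 -> changes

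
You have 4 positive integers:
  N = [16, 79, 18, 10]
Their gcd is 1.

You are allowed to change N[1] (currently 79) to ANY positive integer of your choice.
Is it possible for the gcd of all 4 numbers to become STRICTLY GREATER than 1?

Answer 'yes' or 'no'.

Current gcd = 1
gcd of all OTHER numbers (without N[1]=79): gcd([16, 18, 10]) = 2
The new gcd after any change is gcd(2, new_value).
This can be at most 2.
Since 2 > old gcd 1, the gcd CAN increase (e.g., set N[1] = 2).

Answer: yes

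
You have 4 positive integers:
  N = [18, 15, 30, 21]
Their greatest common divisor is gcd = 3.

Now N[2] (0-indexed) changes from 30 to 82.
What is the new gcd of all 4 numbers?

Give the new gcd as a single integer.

Answer: 1

Derivation:
Numbers: [18, 15, 30, 21], gcd = 3
Change: index 2, 30 -> 82
gcd of the OTHER numbers (without index 2): gcd([18, 15, 21]) = 3
New gcd = gcd(g_others, new_val) = gcd(3, 82) = 1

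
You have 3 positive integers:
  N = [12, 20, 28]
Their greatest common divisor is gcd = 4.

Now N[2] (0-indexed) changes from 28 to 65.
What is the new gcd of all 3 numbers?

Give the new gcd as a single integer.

Answer: 1

Derivation:
Numbers: [12, 20, 28], gcd = 4
Change: index 2, 28 -> 65
gcd of the OTHER numbers (without index 2): gcd([12, 20]) = 4
New gcd = gcd(g_others, new_val) = gcd(4, 65) = 1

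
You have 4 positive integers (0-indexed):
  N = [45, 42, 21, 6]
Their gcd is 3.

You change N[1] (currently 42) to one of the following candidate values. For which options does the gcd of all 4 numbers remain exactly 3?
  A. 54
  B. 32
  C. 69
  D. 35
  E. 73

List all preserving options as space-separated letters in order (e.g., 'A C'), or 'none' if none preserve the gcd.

Old gcd = 3; gcd of others (without N[1]) = 3
New gcd for candidate v: gcd(3, v). Preserves old gcd iff gcd(3, v) = 3.
  Option A: v=54, gcd(3,54)=3 -> preserves
  Option B: v=32, gcd(3,32)=1 -> changes
  Option C: v=69, gcd(3,69)=3 -> preserves
  Option D: v=35, gcd(3,35)=1 -> changes
  Option E: v=73, gcd(3,73)=1 -> changes

Answer: A C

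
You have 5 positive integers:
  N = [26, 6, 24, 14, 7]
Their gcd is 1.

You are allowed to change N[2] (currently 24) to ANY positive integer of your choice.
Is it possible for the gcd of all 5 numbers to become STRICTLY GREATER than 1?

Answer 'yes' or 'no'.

Answer: no

Derivation:
Current gcd = 1
gcd of all OTHER numbers (without N[2]=24): gcd([26, 6, 14, 7]) = 1
The new gcd after any change is gcd(1, new_value).
This can be at most 1.
Since 1 = old gcd 1, the gcd can only stay the same or decrease.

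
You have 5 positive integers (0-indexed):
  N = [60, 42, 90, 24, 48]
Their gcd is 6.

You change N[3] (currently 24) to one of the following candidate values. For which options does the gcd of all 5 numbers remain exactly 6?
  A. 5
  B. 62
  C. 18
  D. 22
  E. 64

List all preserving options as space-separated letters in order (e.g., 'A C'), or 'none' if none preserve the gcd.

Answer: C

Derivation:
Old gcd = 6; gcd of others (without N[3]) = 6
New gcd for candidate v: gcd(6, v). Preserves old gcd iff gcd(6, v) = 6.
  Option A: v=5, gcd(6,5)=1 -> changes
  Option B: v=62, gcd(6,62)=2 -> changes
  Option C: v=18, gcd(6,18)=6 -> preserves
  Option D: v=22, gcd(6,22)=2 -> changes
  Option E: v=64, gcd(6,64)=2 -> changes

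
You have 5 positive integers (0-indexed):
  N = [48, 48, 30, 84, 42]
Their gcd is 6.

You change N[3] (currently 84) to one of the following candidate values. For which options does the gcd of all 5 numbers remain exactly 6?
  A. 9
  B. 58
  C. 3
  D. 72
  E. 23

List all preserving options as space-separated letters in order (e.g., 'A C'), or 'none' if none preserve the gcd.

Answer: D

Derivation:
Old gcd = 6; gcd of others (without N[3]) = 6
New gcd for candidate v: gcd(6, v). Preserves old gcd iff gcd(6, v) = 6.
  Option A: v=9, gcd(6,9)=3 -> changes
  Option B: v=58, gcd(6,58)=2 -> changes
  Option C: v=3, gcd(6,3)=3 -> changes
  Option D: v=72, gcd(6,72)=6 -> preserves
  Option E: v=23, gcd(6,23)=1 -> changes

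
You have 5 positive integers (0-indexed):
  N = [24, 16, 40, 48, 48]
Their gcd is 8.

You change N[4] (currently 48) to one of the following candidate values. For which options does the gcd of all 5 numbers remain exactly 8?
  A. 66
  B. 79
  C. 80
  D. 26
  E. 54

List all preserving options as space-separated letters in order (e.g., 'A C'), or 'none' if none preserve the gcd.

Answer: C

Derivation:
Old gcd = 8; gcd of others (without N[4]) = 8
New gcd for candidate v: gcd(8, v). Preserves old gcd iff gcd(8, v) = 8.
  Option A: v=66, gcd(8,66)=2 -> changes
  Option B: v=79, gcd(8,79)=1 -> changes
  Option C: v=80, gcd(8,80)=8 -> preserves
  Option D: v=26, gcd(8,26)=2 -> changes
  Option E: v=54, gcd(8,54)=2 -> changes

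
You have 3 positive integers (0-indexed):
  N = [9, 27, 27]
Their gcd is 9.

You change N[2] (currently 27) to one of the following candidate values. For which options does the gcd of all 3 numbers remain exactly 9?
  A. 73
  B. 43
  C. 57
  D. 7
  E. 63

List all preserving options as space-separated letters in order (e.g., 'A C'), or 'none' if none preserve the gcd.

Answer: E

Derivation:
Old gcd = 9; gcd of others (without N[2]) = 9
New gcd for candidate v: gcd(9, v). Preserves old gcd iff gcd(9, v) = 9.
  Option A: v=73, gcd(9,73)=1 -> changes
  Option B: v=43, gcd(9,43)=1 -> changes
  Option C: v=57, gcd(9,57)=3 -> changes
  Option D: v=7, gcd(9,7)=1 -> changes
  Option E: v=63, gcd(9,63)=9 -> preserves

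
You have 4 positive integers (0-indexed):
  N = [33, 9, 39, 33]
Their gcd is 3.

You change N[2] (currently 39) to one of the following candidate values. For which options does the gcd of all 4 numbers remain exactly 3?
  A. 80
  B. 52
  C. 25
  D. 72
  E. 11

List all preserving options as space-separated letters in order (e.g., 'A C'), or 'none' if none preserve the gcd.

Old gcd = 3; gcd of others (without N[2]) = 3
New gcd for candidate v: gcd(3, v). Preserves old gcd iff gcd(3, v) = 3.
  Option A: v=80, gcd(3,80)=1 -> changes
  Option B: v=52, gcd(3,52)=1 -> changes
  Option C: v=25, gcd(3,25)=1 -> changes
  Option D: v=72, gcd(3,72)=3 -> preserves
  Option E: v=11, gcd(3,11)=1 -> changes

Answer: D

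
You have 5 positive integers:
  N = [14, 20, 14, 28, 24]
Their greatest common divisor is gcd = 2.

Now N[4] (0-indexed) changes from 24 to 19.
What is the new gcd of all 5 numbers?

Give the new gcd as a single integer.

Answer: 1

Derivation:
Numbers: [14, 20, 14, 28, 24], gcd = 2
Change: index 4, 24 -> 19
gcd of the OTHER numbers (without index 4): gcd([14, 20, 14, 28]) = 2
New gcd = gcd(g_others, new_val) = gcd(2, 19) = 1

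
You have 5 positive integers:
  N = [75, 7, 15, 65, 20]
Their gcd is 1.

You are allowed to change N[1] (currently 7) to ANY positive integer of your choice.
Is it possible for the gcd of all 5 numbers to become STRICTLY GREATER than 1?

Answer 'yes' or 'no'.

Current gcd = 1
gcd of all OTHER numbers (without N[1]=7): gcd([75, 15, 65, 20]) = 5
The new gcd after any change is gcd(5, new_value).
This can be at most 5.
Since 5 > old gcd 1, the gcd CAN increase (e.g., set N[1] = 5).

Answer: yes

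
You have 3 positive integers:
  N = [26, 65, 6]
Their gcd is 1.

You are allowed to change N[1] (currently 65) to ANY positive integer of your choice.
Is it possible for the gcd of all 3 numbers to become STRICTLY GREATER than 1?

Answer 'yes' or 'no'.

Current gcd = 1
gcd of all OTHER numbers (without N[1]=65): gcd([26, 6]) = 2
The new gcd after any change is gcd(2, new_value).
This can be at most 2.
Since 2 > old gcd 1, the gcd CAN increase (e.g., set N[1] = 2).

Answer: yes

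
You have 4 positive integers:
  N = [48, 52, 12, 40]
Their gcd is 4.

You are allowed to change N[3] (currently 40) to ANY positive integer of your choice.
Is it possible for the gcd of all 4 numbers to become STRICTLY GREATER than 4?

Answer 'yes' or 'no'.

Answer: no

Derivation:
Current gcd = 4
gcd of all OTHER numbers (without N[3]=40): gcd([48, 52, 12]) = 4
The new gcd after any change is gcd(4, new_value).
This can be at most 4.
Since 4 = old gcd 4, the gcd can only stay the same or decrease.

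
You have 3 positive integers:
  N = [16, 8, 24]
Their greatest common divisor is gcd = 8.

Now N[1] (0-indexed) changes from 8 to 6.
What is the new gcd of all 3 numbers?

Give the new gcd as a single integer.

Numbers: [16, 8, 24], gcd = 8
Change: index 1, 8 -> 6
gcd of the OTHER numbers (without index 1): gcd([16, 24]) = 8
New gcd = gcd(g_others, new_val) = gcd(8, 6) = 2

Answer: 2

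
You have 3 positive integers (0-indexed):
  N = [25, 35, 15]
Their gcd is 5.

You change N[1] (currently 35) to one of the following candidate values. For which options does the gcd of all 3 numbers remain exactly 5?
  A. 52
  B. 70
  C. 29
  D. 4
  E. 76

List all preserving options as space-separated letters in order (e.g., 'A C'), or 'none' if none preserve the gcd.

Answer: B

Derivation:
Old gcd = 5; gcd of others (without N[1]) = 5
New gcd for candidate v: gcd(5, v). Preserves old gcd iff gcd(5, v) = 5.
  Option A: v=52, gcd(5,52)=1 -> changes
  Option B: v=70, gcd(5,70)=5 -> preserves
  Option C: v=29, gcd(5,29)=1 -> changes
  Option D: v=4, gcd(5,4)=1 -> changes
  Option E: v=76, gcd(5,76)=1 -> changes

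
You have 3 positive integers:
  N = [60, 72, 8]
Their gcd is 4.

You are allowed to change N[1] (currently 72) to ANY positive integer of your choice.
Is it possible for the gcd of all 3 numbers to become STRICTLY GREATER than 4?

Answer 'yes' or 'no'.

Current gcd = 4
gcd of all OTHER numbers (without N[1]=72): gcd([60, 8]) = 4
The new gcd after any change is gcd(4, new_value).
This can be at most 4.
Since 4 = old gcd 4, the gcd can only stay the same or decrease.

Answer: no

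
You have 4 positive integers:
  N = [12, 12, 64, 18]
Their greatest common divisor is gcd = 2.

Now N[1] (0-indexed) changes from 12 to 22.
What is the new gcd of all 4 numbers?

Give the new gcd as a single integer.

Numbers: [12, 12, 64, 18], gcd = 2
Change: index 1, 12 -> 22
gcd of the OTHER numbers (without index 1): gcd([12, 64, 18]) = 2
New gcd = gcd(g_others, new_val) = gcd(2, 22) = 2

Answer: 2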